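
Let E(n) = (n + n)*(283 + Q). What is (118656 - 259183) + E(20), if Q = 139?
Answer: -123647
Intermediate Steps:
E(n) = 844*n (E(n) = (n + n)*(283 + 139) = (2*n)*422 = 844*n)
(118656 - 259183) + E(20) = (118656 - 259183) + 844*20 = -140527 + 16880 = -123647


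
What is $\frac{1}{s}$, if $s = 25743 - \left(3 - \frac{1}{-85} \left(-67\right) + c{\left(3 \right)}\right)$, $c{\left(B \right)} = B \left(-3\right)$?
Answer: $\frac{85}{2188732} \approx 3.8835 \cdot 10^{-5}$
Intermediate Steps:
$c{\left(B \right)} = - 3 B$
$s = \frac{2188732}{85}$ ($s = 25743 - \left(3 - 9 - \frac{1}{-85} \left(-67\right)\right) = 25743 - - \frac{577}{85} = 25743 + \left(\left(9 - 3\right) + \frac{67}{85}\right) = 25743 + \left(6 + \frac{67}{85}\right) = 25743 + \frac{577}{85} = \frac{2188732}{85} \approx 25750.0$)
$\frac{1}{s} = \frac{1}{\frac{2188732}{85}} = \frac{85}{2188732}$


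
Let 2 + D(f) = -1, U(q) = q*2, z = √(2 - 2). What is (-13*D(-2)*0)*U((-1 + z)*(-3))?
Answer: 0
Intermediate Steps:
z = 0 (z = √0 = 0)
U(q) = 2*q
D(f) = -3 (D(f) = -2 - 1 = -3)
(-13*D(-2)*0)*U((-1 + z)*(-3)) = (-(-39)*0)*(2*((-1 + 0)*(-3))) = (-13*0)*(2*(-1*(-3))) = 0*(2*3) = 0*6 = 0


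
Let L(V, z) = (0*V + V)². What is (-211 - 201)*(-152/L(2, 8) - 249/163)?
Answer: 2654516/163 ≈ 16285.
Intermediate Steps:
L(V, z) = V² (L(V, z) = (0 + V)² = V²)
(-211 - 201)*(-152/L(2, 8) - 249/163) = (-211 - 201)*(-152/(2²) - 249/163) = -412*(-152/4 - 249*1/163) = -412*(-152*¼ - 249/163) = -412*(-38 - 249/163) = -412*(-6443/163) = 2654516/163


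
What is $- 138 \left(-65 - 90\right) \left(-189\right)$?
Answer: $-4042710$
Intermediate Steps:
$- 138 \left(-65 - 90\right) \left(-189\right) = \left(-138\right) \left(-155\right) \left(-189\right) = 21390 \left(-189\right) = -4042710$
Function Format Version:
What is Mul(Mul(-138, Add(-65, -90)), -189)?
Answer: -4042710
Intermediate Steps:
Mul(Mul(-138, Add(-65, -90)), -189) = Mul(Mul(-138, -155), -189) = Mul(21390, -189) = -4042710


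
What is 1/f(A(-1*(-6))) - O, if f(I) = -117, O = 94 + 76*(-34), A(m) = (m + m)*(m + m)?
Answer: 291329/117 ≈ 2490.0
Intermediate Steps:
A(m) = 4*m² (A(m) = (2*m)*(2*m) = 4*m²)
O = -2490 (O = 94 - 2584 = -2490)
1/f(A(-1*(-6))) - O = 1/(-117) - 1*(-2490) = -1/117 + 2490 = 291329/117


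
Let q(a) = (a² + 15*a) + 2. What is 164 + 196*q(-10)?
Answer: -9244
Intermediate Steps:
q(a) = 2 + a² + 15*a
164 + 196*q(-10) = 164 + 196*(2 + (-10)² + 15*(-10)) = 164 + 196*(2 + 100 - 150) = 164 + 196*(-48) = 164 - 9408 = -9244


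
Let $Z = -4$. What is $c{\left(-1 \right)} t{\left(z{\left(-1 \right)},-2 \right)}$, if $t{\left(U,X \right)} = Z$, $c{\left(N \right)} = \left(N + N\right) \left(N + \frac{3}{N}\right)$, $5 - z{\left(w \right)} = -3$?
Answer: $-32$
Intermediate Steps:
$z{\left(w \right)} = 8$ ($z{\left(w \right)} = 5 - -3 = 5 + 3 = 8$)
$c{\left(N \right)} = 2 N \left(N + \frac{3}{N}\right)$
$t{\left(U,X \right)} = -4$
$c{\left(-1 \right)} t{\left(z{\left(-1 \right)},-2 \right)} = \left(6 + 2 \left(-1\right)^{2}\right) \left(-4\right) = \left(6 + 2 \cdot 1\right) \left(-4\right) = \left(6 + 2\right) \left(-4\right) = 8 \left(-4\right) = -32$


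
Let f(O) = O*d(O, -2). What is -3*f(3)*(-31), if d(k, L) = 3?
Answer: 837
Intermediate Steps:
f(O) = 3*O (f(O) = O*3 = 3*O)
-3*f(3)*(-31) = -9*3*(-31) = -3*9*(-31) = -27*(-31) = 837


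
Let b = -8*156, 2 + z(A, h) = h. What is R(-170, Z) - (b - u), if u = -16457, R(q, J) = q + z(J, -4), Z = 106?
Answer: -15385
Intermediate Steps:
z(A, h) = -2 + h
R(q, J) = -6 + q (R(q, J) = q + (-2 - 4) = q - 6 = -6 + q)
b = -1248
R(-170, Z) - (b - u) = (-6 - 170) - (-1248 - 1*(-16457)) = -176 - (-1248 + 16457) = -176 - 1*15209 = -176 - 15209 = -15385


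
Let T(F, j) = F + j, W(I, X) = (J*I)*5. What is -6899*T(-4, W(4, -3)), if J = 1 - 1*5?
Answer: 579516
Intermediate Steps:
J = -4 (J = 1 - 5 = -4)
W(I, X) = -20*I (W(I, X) = -4*I*5 = -20*I)
-6899*T(-4, W(4, -3)) = -6899*(-4 - 20*4) = -6899*(-4 - 80) = -6899*(-84) = 579516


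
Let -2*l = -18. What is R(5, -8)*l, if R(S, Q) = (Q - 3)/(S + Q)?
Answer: 33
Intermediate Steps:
l = 9 (l = -1/2*(-18) = 9)
R(S, Q) = (-3 + Q)/(Q + S)
R(5, -8)*l = ((-3 - 8)/(-8 + 5))*9 = (-11/(-3))*9 = -1/3*(-11)*9 = (11/3)*9 = 33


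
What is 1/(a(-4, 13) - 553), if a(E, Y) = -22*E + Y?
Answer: -1/452 ≈ -0.0022124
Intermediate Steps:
a(E, Y) = Y - 22*E
1/(a(-4, 13) - 553) = 1/((13 - 22*(-4)) - 553) = 1/((13 + 88) - 553) = 1/(101 - 553) = 1/(-452) = -1/452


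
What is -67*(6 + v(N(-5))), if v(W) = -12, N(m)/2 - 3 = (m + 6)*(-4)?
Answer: 402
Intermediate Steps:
N(m) = -42 - 8*m (N(m) = 6 + 2*((m + 6)*(-4)) = 6 + 2*((6 + m)*(-4)) = 6 + 2*(-24 - 4*m) = 6 + (-48 - 8*m) = -42 - 8*m)
-67*(6 + v(N(-5))) = -67*(6 - 12) = -67*(-6) = 402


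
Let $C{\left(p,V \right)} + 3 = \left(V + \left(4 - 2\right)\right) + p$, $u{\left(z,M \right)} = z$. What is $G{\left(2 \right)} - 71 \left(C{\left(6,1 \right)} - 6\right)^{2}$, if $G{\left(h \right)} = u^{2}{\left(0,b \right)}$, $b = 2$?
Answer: $0$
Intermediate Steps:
$G{\left(h \right)} = 0$ ($G{\left(h \right)} = 0^{2} = 0$)
$C{\left(p,V \right)} = -1 + V + p$ ($C{\left(p,V \right)} = -3 + \left(\left(V + \left(4 - 2\right)\right) + p\right) = -3 + \left(\left(V + 2\right) + p\right) = -3 + \left(\left(2 + V\right) + p\right) = -3 + \left(2 + V + p\right) = -1 + V + p$)
$G{\left(2 \right)} - 71 \left(C{\left(6,1 \right)} - 6\right)^{2} = 0 - 71 \left(\left(-1 + 1 + 6\right) - 6\right)^{2} = 0 - 71 \left(6 - 6\right)^{2} = 0 - 71 \cdot 0^{2} = 0 - 0 = 0 + 0 = 0$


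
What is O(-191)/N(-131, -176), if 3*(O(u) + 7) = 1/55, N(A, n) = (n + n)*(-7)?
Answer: -577/203280 ≈ -0.0028384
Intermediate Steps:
N(A, n) = -14*n (N(A, n) = (2*n)*(-7) = -14*n)
O(u) = -1154/165 (O(u) = -7 + (⅓)/55 = -7 + (⅓)*(1/55) = -7 + 1/165 = -1154/165)
O(-191)/N(-131, -176) = -1154/(165*((-14*(-176)))) = -1154/165/2464 = -1154/165*1/2464 = -577/203280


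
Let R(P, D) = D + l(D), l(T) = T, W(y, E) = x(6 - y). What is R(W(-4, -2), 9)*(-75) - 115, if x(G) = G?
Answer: -1465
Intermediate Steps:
W(y, E) = 6 - y
R(P, D) = 2*D (R(P, D) = D + D = 2*D)
R(W(-4, -2), 9)*(-75) - 115 = (2*9)*(-75) - 115 = 18*(-75) - 115 = -1350 - 115 = -1465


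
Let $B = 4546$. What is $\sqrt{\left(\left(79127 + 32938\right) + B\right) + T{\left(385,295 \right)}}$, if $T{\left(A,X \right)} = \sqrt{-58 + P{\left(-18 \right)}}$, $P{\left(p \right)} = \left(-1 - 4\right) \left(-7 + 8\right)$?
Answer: $\sqrt{116611 + 3 i \sqrt{7}} \approx 341.48 + 0.012 i$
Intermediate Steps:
$P{\left(p \right)} = -5$ ($P{\left(p \right)} = \left(-5\right) 1 = -5$)
$T{\left(A,X \right)} = 3 i \sqrt{7}$ ($T{\left(A,X \right)} = \sqrt{-58 - 5} = \sqrt{-63} = 3 i \sqrt{7}$)
$\sqrt{\left(\left(79127 + 32938\right) + B\right) + T{\left(385,295 \right)}} = \sqrt{\left(\left(79127 + 32938\right) + 4546\right) + 3 i \sqrt{7}} = \sqrt{\left(112065 + 4546\right) + 3 i \sqrt{7}} = \sqrt{116611 + 3 i \sqrt{7}}$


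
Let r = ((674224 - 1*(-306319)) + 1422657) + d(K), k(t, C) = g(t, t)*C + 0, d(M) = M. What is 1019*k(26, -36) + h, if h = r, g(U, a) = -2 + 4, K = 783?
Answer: 2330615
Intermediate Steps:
g(U, a) = 2
k(t, C) = 2*C (k(t, C) = 2*C + 0 = 2*C)
r = 2403983 (r = ((674224 - 1*(-306319)) + 1422657) + 783 = ((674224 + 306319) + 1422657) + 783 = (980543 + 1422657) + 783 = 2403200 + 783 = 2403983)
h = 2403983
1019*k(26, -36) + h = 1019*(2*(-36)) + 2403983 = 1019*(-72) + 2403983 = -73368 + 2403983 = 2330615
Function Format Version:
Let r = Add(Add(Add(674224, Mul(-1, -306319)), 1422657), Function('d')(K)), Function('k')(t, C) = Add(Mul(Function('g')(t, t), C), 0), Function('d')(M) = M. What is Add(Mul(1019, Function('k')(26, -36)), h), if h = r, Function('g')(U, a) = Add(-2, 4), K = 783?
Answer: 2330615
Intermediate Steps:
Function('g')(U, a) = 2
Function('k')(t, C) = Mul(2, C) (Function('k')(t, C) = Add(Mul(2, C), 0) = Mul(2, C))
r = 2403983 (r = Add(Add(Add(674224, Mul(-1, -306319)), 1422657), 783) = Add(Add(Add(674224, 306319), 1422657), 783) = Add(Add(980543, 1422657), 783) = Add(2403200, 783) = 2403983)
h = 2403983
Add(Mul(1019, Function('k')(26, -36)), h) = Add(Mul(1019, Mul(2, -36)), 2403983) = Add(Mul(1019, -72), 2403983) = Add(-73368, 2403983) = 2330615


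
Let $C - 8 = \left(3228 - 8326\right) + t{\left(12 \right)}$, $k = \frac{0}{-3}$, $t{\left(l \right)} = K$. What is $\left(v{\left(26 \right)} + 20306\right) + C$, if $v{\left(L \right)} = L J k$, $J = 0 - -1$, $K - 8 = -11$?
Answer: $15213$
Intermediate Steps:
$K = -3$ ($K = 8 - 11 = -3$)
$t{\left(l \right)} = -3$
$k = 0$ ($k = 0 \left(- \frac{1}{3}\right) = 0$)
$C = -5093$ ($C = 8 + \left(\left(3228 - 8326\right) - 3\right) = 8 - 5101 = -5093$)
$J = 1$ ($J = 0 + 1 = 1$)
$v{\left(L \right)} = 0$ ($v{\left(L \right)} = L 1 \cdot 0 = L 0 = 0$)
$\left(v{\left(26 \right)} + 20306\right) + C = \left(0 + 20306\right) - 5093 = 20306 - 5093 = 15213$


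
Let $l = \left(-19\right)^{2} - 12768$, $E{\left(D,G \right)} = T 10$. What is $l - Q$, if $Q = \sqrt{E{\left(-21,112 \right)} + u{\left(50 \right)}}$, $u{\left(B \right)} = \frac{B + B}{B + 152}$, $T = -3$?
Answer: $-12407 - \frac{2 i \sqrt{75245}}{101} \approx -12407.0 - 5.4318 i$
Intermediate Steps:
$E{\left(D,G \right)} = -30$ ($E{\left(D,G \right)} = \left(-3\right) 10 = -30$)
$u{\left(B \right)} = \frac{2 B}{152 + B}$
$Q = \frac{2 i \sqrt{75245}}{101}$ ($Q = \sqrt{-30 + 2 \cdot 50 \frac{1}{152 + 50}} = \sqrt{-30 + 2 \cdot 50 \cdot \frac{1}{202}} = \sqrt{-30 + \frac{50}{101}} = \sqrt{- \frac{2980}{101}} = \frac{2 i \sqrt{75245}}{101} \approx 5.4318 i$)
$l = -12407$ ($l = 361 - 12768 = -12407$)
$l - Q = -12407 - \frac{2 i \sqrt{75245}}{101}$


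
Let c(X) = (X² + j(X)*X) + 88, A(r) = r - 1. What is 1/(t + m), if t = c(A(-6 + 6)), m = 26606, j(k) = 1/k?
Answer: 1/26696 ≈ 3.7459e-5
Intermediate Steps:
A(r) = -1 + r
c(X) = 89 + X² (c(X) = (X² + X/X) + 88 = (X² + 1) + 88 = (1 + X²) + 88 = 89 + X²)
t = 90 (t = 89 + (-1 + (-6 + 6))² = 89 + (-1 + 0)² = 89 + (-1)² = 89 + 1 = 90)
1/(t + m) = 1/(90 + 26606) = 1/26696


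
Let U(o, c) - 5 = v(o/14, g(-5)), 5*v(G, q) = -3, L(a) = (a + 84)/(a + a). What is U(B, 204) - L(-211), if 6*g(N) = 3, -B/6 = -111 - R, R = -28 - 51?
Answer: 8649/2110 ≈ 4.0991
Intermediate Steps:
R = -79
L(a) = (84 + a)/(2*a) (L(a) = (84 + a)/((2*a)) = (84 + a)*(1/(2*a)) = (84 + a)/(2*a))
B = 192 (B = -6*(-111 - 1*(-79)) = -6*(-111 + 79) = -6*(-32) = 192)
g(N) = ½ (g(N) = (⅙)*3 = ½)
v(G, q) = -⅗ (v(G, q) = (⅕)*(-3) = -⅗)
U(o, c) = 22/5 (U(o, c) = 5 - ⅗ = 22/5)
U(B, 204) - L(-211) = 22/5 - (84 - 211)/(2*(-211)) = 22/5 - (-1)*(-127)/(2*211) = 22/5 - 1*127/422 = 22/5 - 127/422 = 8649/2110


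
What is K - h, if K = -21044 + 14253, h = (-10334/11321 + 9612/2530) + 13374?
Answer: -288825611941/14321065 ≈ -20168.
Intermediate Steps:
h = 191571259526/14321065 (h = (-10334*1/11321 + 9612*(1/2530)) + 13374 = (-10334/11321 + 4806/1265) + 13374 = 41336216/14321065 + 13374 = 191571259526/14321065 ≈ 13377.)
K = -6791
K - h = -6791 - 1*191571259526/14321065 = -6791 - 191571259526/14321065 = -288825611941/14321065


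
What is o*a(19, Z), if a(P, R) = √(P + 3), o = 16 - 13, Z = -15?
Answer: 3*√22 ≈ 14.071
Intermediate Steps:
o = 3
a(P, R) = √(3 + P)
o*a(19, Z) = 3*√(3 + 19) = 3*√22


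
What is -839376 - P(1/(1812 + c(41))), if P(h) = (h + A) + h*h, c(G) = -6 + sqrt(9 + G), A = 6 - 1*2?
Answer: -4464638399410190241/5318971617698 + 8162995*sqrt(2)/5318971617698 ≈ -8.3938e+5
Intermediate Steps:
A = 4 (A = 6 - 2 = 4)
P(h) = 4 + h + h**2 (P(h) = (h + 4) + h*h = (4 + h) + h**2 = 4 + h + h**2)
-839376 - P(1/(1812 + c(41))) = -839376 - (4 + 1/(1812 + (-6 + sqrt(9 + 41))) + (1/(1812 + (-6 + sqrt(9 + 41))))**2) = -839376 - (4 + 1/(1812 + (-6 + sqrt(50))) + (1/(1812 + (-6 + sqrt(50))))**2) = -839376 - (4 + 1/(1812 + (-6 + 5*sqrt(2))) + (1/(1812 + (-6 + 5*sqrt(2))))**2) = -839376 - (4 + 1/(1806 + 5*sqrt(2)) + (1/(1806 + 5*sqrt(2)))**2) = -839376 - (4 + 1/(1806 + 5*sqrt(2)) + (1806 + 5*sqrt(2))**(-2)) = -839376 + (-4 - 1/(1806 + 5*sqrt(2)) - 1/(1806 + 5*sqrt(2))**2) = -839380 - 1/(1806 + 5*sqrt(2)) - 1/(1806 + 5*sqrt(2))**2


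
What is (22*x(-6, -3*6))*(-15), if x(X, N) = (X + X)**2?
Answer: -47520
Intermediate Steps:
x(X, N) = 4*X**2 (x(X, N) = (2*X)**2 = 4*X**2)
(22*x(-6, -3*6))*(-15) = (22*(4*(-6)**2))*(-15) = (22*(4*36))*(-15) = (22*144)*(-15) = 3168*(-15) = -47520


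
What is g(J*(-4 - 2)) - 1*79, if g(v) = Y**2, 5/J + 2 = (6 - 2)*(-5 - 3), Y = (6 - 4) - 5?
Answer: -70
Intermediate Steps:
Y = -3 (Y = 2 - 5 = -3)
J = -5/34 (J = 5/(-2 + (6 - 2)*(-5 - 3)) = 5/(-2 + 4*(-8)) = 5/(-2 - 32) = 5/(-34) = 5*(-1/34) = -5/34 ≈ -0.14706)
g(v) = 9 (g(v) = (-3)**2 = 9)
g(J*(-4 - 2)) - 1*79 = 9 - 1*79 = 9 - 79 = -70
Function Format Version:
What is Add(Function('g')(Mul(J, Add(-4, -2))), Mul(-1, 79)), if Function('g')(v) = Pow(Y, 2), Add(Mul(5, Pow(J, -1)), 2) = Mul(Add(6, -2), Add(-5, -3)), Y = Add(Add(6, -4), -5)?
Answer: -70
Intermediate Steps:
Y = -3 (Y = Add(2, -5) = -3)
J = Rational(-5, 34) (J = Mul(5, Pow(Add(-2, Mul(Add(6, -2), Add(-5, -3))), -1)) = Mul(5, Pow(Add(-2, Mul(4, -8)), -1)) = Mul(5, Pow(Add(-2, -32), -1)) = Mul(5, Pow(-34, -1)) = Mul(5, Rational(-1, 34)) = Rational(-5, 34) ≈ -0.14706)
Function('g')(v) = 9 (Function('g')(v) = Pow(-3, 2) = 9)
Add(Function('g')(Mul(J, Add(-4, -2))), Mul(-1, 79)) = Add(9, Mul(-1, 79)) = Add(9, -79) = -70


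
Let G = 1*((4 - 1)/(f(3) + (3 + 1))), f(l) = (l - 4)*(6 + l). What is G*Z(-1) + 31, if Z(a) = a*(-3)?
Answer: 146/5 ≈ 29.200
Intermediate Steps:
Z(a) = -3*a
f(l) = (-4 + l)*(6 + l)
G = -3/5 (G = 1*((4 - 1)/((-24 + 3**2 + 2*3) + (3 + 1))) = 1*(3/((-24 + 9 + 6) + 4)) = 1*(3/(-9 + 4)) = 1*(3/(-5)) = 1*(3*(-1/5)) = 1*(-3/5) = -3/5 ≈ -0.60000)
G*Z(-1) + 31 = -(-9)*(-1)/5 + 31 = -3/5*3 + 31 = -9/5 + 31 = 146/5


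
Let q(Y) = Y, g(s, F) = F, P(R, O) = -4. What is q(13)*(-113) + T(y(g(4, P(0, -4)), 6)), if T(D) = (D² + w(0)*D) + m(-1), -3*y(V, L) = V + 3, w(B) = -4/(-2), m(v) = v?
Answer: -13223/9 ≈ -1469.2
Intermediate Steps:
w(B) = 2 (w(B) = -4*(-½) = 2)
y(V, L) = -1 - V/3 (y(V, L) = -(V + 3)/3 = -(3 + V)/3 = -1 - V/3)
T(D) = -1 + D² + 2*D (T(D) = (D² + 2*D) - 1 = -1 + D² + 2*D)
q(13)*(-113) + T(y(g(4, P(0, -4)), 6)) = 13*(-113) + (-1 + (-1 - ⅓*(-4))² + 2*(-1 - ⅓*(-4))) = -1469 + (-1 + (-1 + 4/3)² + 2*(-1 + 4/3)) = -1469 + (-1 + (⅓)² + 2*(⅓)) = -1469 + (-1 + ⅑ + ⅔) = -1469 - 2/9 = -13223/9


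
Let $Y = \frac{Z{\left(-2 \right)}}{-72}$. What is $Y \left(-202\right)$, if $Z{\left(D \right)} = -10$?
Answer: $- \frac{505}{18} \approx -28.056$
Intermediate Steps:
$Y = \frac{5}{36}$ ($Y = - \frac{10}{-72} = \left(-10\right) \left(- \frac{1}{72}\right) = \frac{5}{36} \approx 0.13889$)
$Y \left(-202\right) = \frac{5}{36} \left(-202\right) = - \frac{505}{18}$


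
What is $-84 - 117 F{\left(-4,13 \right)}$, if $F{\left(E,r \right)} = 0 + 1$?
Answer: $-201$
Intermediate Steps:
$F{\left(E,r \right)} = 1$
$-84 - 117 F{\left(-4,13 \right)} = -84 - 117 = -201$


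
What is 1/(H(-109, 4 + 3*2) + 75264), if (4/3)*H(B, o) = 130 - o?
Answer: 1/75354 ≈ 1.3271e-5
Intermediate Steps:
H(B, o) = 195/2 - 3*o/4 (H(B, o) = 3*(130 - o)/4 = 195/2 - 3*o/4)
1/(H(-109, 4 + 3*2) + 75264) = 1/((195/2 - 3*(4 + 3*2)/4) + 75264) = 1/((195/2 - 3*(4 + 6)/4) + 75264) = 1/((195/2 - ¾*10) + 75264) = 1/((195/2 - 15/2) + 75264) = 1/(90 + 75264) = 1/75354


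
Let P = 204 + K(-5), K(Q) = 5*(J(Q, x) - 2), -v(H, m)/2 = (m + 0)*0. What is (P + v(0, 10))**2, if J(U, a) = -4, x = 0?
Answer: 30276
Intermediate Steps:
v(H, m) = 0 (v(H, m) = -2*(m + 0)*0 = -2*m*0 = -2*0 = 0)
K(Q) = -30 (K(Q) = 5*(-4 - 2) = 5*(-6) = -30)
P = 174 (P = 204 - 30 = 174)
(P + v(0, 10))**2 = (174 + 0)**2 = 174**2 = 30276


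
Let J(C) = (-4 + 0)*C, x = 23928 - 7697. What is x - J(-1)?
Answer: 16227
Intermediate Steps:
x = 16231
J(C) = -4*C
x - J(-1) = 16231 - (-4)*(-1) = 16231 - 1*4 = 16231 - 4 = 16227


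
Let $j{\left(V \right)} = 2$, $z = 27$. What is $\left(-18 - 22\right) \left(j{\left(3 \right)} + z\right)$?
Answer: $-1160$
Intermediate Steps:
$\left(-18 - 22\right) \left(j{\left(3 \right)} + z\right) = \left(-18 - 22\right) \left(2 + 27\right) = \left(-40\right) 29 = -1160$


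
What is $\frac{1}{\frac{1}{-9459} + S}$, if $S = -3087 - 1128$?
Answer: $- \frac{9459}{39869686} \approx -0.00023725$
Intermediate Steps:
$S = -4215$
$\frac{1}{\frac{1}{-9459} + S} = \frac{1}{\frac{1}{-9459} - 4215} = \frac{1}{- \frac{1}{9459} - 4215} = \frac{1}{- \frac{39869686}{9459}} = - \frac{9459}{39869686}$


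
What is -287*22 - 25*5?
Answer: -6439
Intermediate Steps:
-287*22 - 25*5 = -6314 - 125 = -6439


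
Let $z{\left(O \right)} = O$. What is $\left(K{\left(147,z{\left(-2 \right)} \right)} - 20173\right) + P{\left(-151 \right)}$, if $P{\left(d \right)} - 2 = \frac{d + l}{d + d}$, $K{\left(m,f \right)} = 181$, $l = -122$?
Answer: $- \frac{6036707}{302} \approx -19989.0$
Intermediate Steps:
$P{\left(d \right)} = 2 + \frac{-122 + d}{2 d}$ ($P{\left(d \right)} = 2 + \frac{d - 122}{d + d} = 2 + \frac{-122 + d}{2 d}$)
$\left(K{\left(147,z{\left(-2 \right)} \right)} - 20173\right) + P{\left(-151 \right)} = \left(181 - 20173\right) + \left(\frac{5}{2} - \frac{61}{-151}\right) = -19992 + \left(\frac{5}{2} - - \frac{61}{151}\right) = -19992 + \left(\frac{5}{2} + \frac{61}{151}\right) = -19992 + \frac{877}{302} = - \frac{6036707}{302}$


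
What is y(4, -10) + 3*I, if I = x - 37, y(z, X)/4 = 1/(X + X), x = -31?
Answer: -1021/5 ≈ -204.20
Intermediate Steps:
y(z, X) = 2/X (y(z, X) = 4/(X + X) = 4/((2*X)) = 4*(1/(2*X)) = 2/X)
I = -68 (I = -31 - 37 = -68)
y(4, -10) + 3*I = 2/(-10) + 3*(-68) = 2*(-⅒) - 204 = -⅕ - 204 = -1021/5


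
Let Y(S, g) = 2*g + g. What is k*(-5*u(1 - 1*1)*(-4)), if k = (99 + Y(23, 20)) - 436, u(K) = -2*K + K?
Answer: 0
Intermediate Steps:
u(K) = -K
Y(S, g) = 3*g
k = -277 (k = (99 + 3*20) - 436 = (99 + 60) - 436 = 159 - 436 = -277)
k*(-5*u(1 - 1*1)*(-4)) = -277*(-(-5)*(1 - 1*1))*(-4) = -277*(-(-5)*(1 - 1))*(-4) = -277*(-(-5)*0)*(-4) = -277*(-5*0)*(-4) = -0*(-4) = -277*0 = 0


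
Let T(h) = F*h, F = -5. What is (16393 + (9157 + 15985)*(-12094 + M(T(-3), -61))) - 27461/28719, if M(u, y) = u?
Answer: -8721208607636/28719 ≈ -3.0367e+8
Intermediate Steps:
T(h) = -5*h
(16393 + (9157 + 15985)*(-12094 + M(T(-3), -61))) - 27461/28719 = (16393 + (9157 + 15985)*(-12094 - 5*(-3))) - 27461/28719 = (16393 + 25142*(-12094 + 15)) - 27461*1/28719 = (16393 + 25142*(-12079)) - 27461/28719 = (16393 - 303690218) - 27461/28719 = -303673825 - 27461/28719 = -8721208607636/28719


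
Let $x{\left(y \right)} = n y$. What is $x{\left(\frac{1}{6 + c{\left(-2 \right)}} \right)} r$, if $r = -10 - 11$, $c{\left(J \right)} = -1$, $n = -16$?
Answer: $\frac{336}{5} \approx 67.2$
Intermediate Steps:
$x{\left(y \right)} = - 16 y$
$r = -21$ ($r = -10 - 11 = -21$)
$x{\left(\frac{1}{6 + c{\left(-2 \right)}} \right)} r = - \frac{16}{6 - 1} \left(-21\right) = - \frac{16}{5} \left(-21\right) = \left(-16\right) \frac{1}{5} \left(-21\right) = \left(- \frac{16}{5}\right) \left(-21\right) = \frac{336}{5}$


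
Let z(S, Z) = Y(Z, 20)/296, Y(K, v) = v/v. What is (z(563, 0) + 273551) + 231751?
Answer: 149569393/296 ≈ 5.0530e+5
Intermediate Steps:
Y(K, v) = 1
z(S, Z) = 1/296
(z(563, 0) + 273551) + 231751 = (1/296 + 273551) + 231751 = 80971097/296 + 231751 = 149569393/296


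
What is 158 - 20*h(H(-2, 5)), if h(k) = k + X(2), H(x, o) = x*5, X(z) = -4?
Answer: 438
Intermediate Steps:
H(x, o) = 5*x
h(k) = -4 + k (h(k) = k - 4 = -4 + k)
158 - 20*h(H(-2, 5)) = 158 - 20*(-4 + 5*(-2)) = 158 - 20*(-4 - 10) = 158 - 20*(-14) = 158 + 280 = 438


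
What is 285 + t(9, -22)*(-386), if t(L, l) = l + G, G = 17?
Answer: 2215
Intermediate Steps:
t(L, l) = 17 + l (t(L, l) = l + 17 = 17 + l)
285 + t(9, -22)*(-386) = 285 + (17 - 22)*(-386) = 285 - 5*(-386) = 285 + 1930 = 2215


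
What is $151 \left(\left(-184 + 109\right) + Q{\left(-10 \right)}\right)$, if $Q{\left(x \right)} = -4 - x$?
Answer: $-10419$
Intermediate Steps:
$151 \left(\left(-184 + 109\right) + Q{\left(-10 \right)}\right) = 151 \left(\left(-184 + 109\right) - -6\right) = 151 \left(-75 + \left(-4 + 10\right)\right) = 151 \left(-75 + 6\right) = 151 \left(-69\right) = -10419$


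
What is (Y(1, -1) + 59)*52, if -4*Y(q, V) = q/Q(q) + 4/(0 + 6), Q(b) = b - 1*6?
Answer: 45929/15 ≈ 3061.9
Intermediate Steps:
Q(b) = -6 + b (Q(b) = b - 6 = -6 + b)
Y(q, V) = -⅙ - q/(4*(-6 + q)) (Y(q, V) = -(q/(-6 + q) + 4/(0 + 6))/4 = -(q/(-6 + q) + 4/6)/4 = -(q/(-6 + q) + 4*(⅙))/4 = -(q/(-6 + q) + ⅔)/4 = -(⅔ + q/(-6 + q))/4 = -⅙ - q/(4*(-6 + q)))
(Y(1, -1) + 59)*52 = ((12 - 5*1)/(12*(-6 + 1)) + 59)*52 = ((1/12)*(12 - 5)/(-5) + 59)*52 = ((1/12)*(-⅕)*7 + 59)*52 = (-7/60 + 59)*52 = (3533/60)*52 = 45929/15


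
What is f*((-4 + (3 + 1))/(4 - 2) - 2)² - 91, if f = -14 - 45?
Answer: -327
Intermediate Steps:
f = -59
f*((-4 + (3 + 1))/(4 - 2) - 2)² - 91 = -59*((-4 + (3 + 1))/(4 - 2) - 2)² - 91 = -59*((-4 + 4)/2 - 2)² - 91 = -59*(0*(½) - 2)² - 91 = -59*(0 - 2)² - 91 = -59*(-2)² - 91 = -59*4 - 91 = -236 - 91 = -327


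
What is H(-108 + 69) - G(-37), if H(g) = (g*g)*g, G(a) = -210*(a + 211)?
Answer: -22779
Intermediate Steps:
G(a) = -44310 - 210*a (G(a) = -210*(211 + a) = -44310 - 210*a)
H(g) = g**3 (H(g) = g**2*g = g**3)
H(-108 + 69) - G(-37) = (-108 + 69)**3 - (-44310 - 210*(-37)) = (-39)**3 - (-44310 + 7770) = -59319 - 1*(-36540) = -59319 + 36540 = -22779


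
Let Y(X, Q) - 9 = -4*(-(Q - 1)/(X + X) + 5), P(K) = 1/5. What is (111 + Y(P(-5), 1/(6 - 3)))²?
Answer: 78400/9 ≈ 8711.1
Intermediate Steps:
P(K) = ⅕
Y(X, Q) = -11 + 2*(-1 + Q)/X (Y(X, Q) = 9 - 4*(-(Q - 1)/(X + X) + 5) = 9 - 4*(-(-1 + Q)/(2*X) + 5) = 9 - 4*(5 - (-1 + Q)/(2*X)) = 9 + (-20 + 2*(-1 + Q)/X) = -11 + 2*(-1 + Q)/X)
(111 + Y(P(-5), 1/(6 - 3)))² = (111 + (-2 - 11*⅕ + 2/(6 - 3))/(⅕))² = (111 + 5*(-2 - 11/5 + 2/3))² = (111 + 5*(-2 - 11/5 + 2*(⅓)))² = (111 + 5*(-2 - 11/5 + ⅔))² = (111 + 5*(-53/15))² = (111 - 53/3)² = (280/3)² = 78400/9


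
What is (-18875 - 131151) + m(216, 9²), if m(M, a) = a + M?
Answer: -149729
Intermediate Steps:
m(M, a) = M + a
(-18875 - 131151) + m(216, 9²) = (-18875 - 131151) + (216 + 9²) = -150026 + (216 + 81) = -150026 + 297 = -149729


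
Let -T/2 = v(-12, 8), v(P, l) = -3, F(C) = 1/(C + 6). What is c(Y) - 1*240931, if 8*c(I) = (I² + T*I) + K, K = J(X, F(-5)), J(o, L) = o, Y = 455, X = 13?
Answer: -214710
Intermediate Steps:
F(C) = 1/(6 + C)
K = 13
T = 6 (T = -2*(-3) = 6)
c(I) = 13/8 + I²/8 + 3*I/4 (c(I) = ((I² + 6*I) + 13)/8 = (13 + I² + 6*I)/8 = 13/8 + I²/8 + 3*I/4)
c(Y) - 1*240931 = (13/8 + (⅛)*455² + (¾)*455) - 1*240931 = (13/8 + (⅛)*207025 + 1365/4) - 240931 = (13/8 + 207025/8 + 1365/4) - 240931 = 26221 - 240931 = -214710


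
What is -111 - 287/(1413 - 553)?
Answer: -95747/860 ≈ -111.33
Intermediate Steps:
-111 - 287/(1413 - 553) = -111 - 287/860 = -95747/860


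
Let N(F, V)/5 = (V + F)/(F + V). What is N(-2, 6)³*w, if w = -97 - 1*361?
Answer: -57250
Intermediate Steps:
N(F, V) = 5 (N(F, V) = 5*((V + F)/(F + V)) = 5*((F + V)/(F + V)) = 5*1 = 5)
w = -458 (w = -97 - 361 = -458)
N(-2, 6)³*w = 5³*(-458) = 125*(-458) = -57250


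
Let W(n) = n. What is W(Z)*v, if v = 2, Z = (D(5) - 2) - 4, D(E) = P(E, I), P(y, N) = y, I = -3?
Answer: -2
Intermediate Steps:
D(E) = E
Z = -1 (Z = (5 - 2) - 4 = 3 - 4 = -1)
W(Z)*v = -1*2 = -2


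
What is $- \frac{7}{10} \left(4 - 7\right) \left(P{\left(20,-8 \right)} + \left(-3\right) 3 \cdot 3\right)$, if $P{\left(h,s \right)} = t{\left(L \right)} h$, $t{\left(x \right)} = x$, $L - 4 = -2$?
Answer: $\frac{273}{10} \approx 27.3$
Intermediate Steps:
$L = 2$ ($L = 4 - 2 = 2$)
$P{\left(h,s \right)} = 2 h$
$- \frac{7}{10} \left(4 - 7\right) \left(P{\left(20,-8 \right)} + \left(-3\right) 3 \cdot 3\right) = - \frac{7}{10} \left(4 - 7\right) \left(2 \cdot 20 + \left(-3\right) 3 \cdot 3\right) = \left(-7\right) \frac{1}{10} \left(-3\right) \left(40 - 27\right) = \left(- \frac{7}{10}\right) \left(-3\right) \left(40 - 27\right) = \frac{21}{10} \cdot 13 = \frac{273}{10}$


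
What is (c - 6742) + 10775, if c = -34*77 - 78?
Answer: 1337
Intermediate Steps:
c = -2696 (c = -2618 - 78 = -2696)
(c - 6742) + 10775 = (-2696 - 6742) + 10775 = -9438 + 10775 = 1337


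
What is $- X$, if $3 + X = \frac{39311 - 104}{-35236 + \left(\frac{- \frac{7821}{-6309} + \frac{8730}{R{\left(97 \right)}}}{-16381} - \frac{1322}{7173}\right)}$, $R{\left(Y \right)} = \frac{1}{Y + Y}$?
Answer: $\frac{11961972521737932}{2910854952082747} \approx 4.1094$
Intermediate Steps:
$R{\left(Y \right)} = \frac{1}{2 Y}$
$X = - \frac{11961972521737932}{2910854952082747}$ ($X = -3 + \frac{39311 - 104}{-35236 + \left(\frac{- \frac{7821}{-6309} + \frac{8730}{\frac{1}{2} \cdot \frac{1}{97}}}{-16381} - \frac{1322}{7173}\right)} = -3 + \frac{39207}{-35236 + \left(\left(\left(-7821\right) \left(- \frac{1}{6309}\right) + \frac{8730}{\frac{1}{2} \cdot \frac{1}{97}}\right) \left(- \frac{1}{16381}\right) - \frac{1322}{7173}\right)} = -3 + \frac{39207}{-35236 + \left(\left(\frac{869}{701} + 8730 \frac{1}{\frac{1}{194}}\right) \left(- \frac{1}{16381}\right) - \frac{1322}{7173}\right)} = -3 + \frac{39207}{-35236 + \left(\left(\frac{869}{701} + 8730 \cdot 194\right) \left(- \frac{1}{16381}\right) - \frac{1322}{7173}\right)} = -3 + \frac{39207}{-35236 + \left(\left(\frac{869}{701} + 1693620\right) \left(- \frac{1}{16381}\right) - \frac{1322}{7173}\right)} = -3 + \frac{39207}{-35236 + \left(\frac{1187228489}{701} \left(- \frac{1}{16381}\right) - \frac{1322}{7173}\right)} = -3 + \frac{39207}{-35236 - \frac{8531170584679}{82368140013}} = -3 + \frac{39207}{- \frac{2910854952082747}{82368140013}} = -3 + 39207 \left(- \frac{82368140013}{2910854952082747}\right) = -3 - \frac{3229407665489691}{2910854952082747} = - \frac{11961972521737932}{2910854952082747} \approx -4.1094$)
$- X = \left(-1\right) \left(- \frac{11961972521737932}{2910854952082747}\right) = \frac{11961972521737932}{2910854952082747}$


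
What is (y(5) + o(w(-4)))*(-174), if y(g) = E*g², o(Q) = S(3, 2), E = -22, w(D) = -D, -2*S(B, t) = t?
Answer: 95874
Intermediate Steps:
S(B, t) = -t/2
o(Q) = -1 (o(Q) = -½*2 = -1)
y(g) = -22*g²
(y(5) + o(w(-4)))*(-174) = (-22*5² - 1)*(-174) = (-22*25 - 1)*(-174) = (-550 - 1)*(-174) = -551*(-174) = 95874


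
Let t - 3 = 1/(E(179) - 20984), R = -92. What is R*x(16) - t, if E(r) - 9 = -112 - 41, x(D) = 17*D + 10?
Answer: -548208215/21128 ≈ -25947.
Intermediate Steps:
x(D) = 10 + 17*D
E(r) = -144 (E(r) = 9 + (-112 - 41) = 9 - 153 = -144)
t = 63383/21128 (t = 3 + 1/(-144 - 20984) = 3 + 1/(-21128) = 3 - 1/21128 = 63383/21128 ≈ 3.0000)
R*x(16) - t = -92*(10 + 17*16) - 1*63383/21128 = -92*(10 + 272) - 63383/21128 = -92*282 - 63383/21128 = -25944 - 63383/21128 = -548208215/21128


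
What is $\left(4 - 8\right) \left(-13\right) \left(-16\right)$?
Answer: $-832$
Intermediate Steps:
$\left(4 - 8\right) \left(-13\right) \left(-16\right) = \left(-4\right) \left(-13\right) \left(-16\right) = 52 \left(-16\right) = -832$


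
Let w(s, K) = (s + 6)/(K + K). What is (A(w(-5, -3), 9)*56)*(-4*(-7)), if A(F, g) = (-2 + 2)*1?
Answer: 0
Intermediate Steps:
w(s, K) = (6 + s)/(2*K) (w(s, K) = (6 + s)/((2*K)) = (6 + s)*(1/(2*K)) = (6 + s)/(2*K))
A(F, g) = 0 (A(F, g) = 0*1 = 0)
(A(w(-5, -3), 9)*56)*(-4*(-7)) = (0*56)*(-4*(-7)) = 0*28 = 0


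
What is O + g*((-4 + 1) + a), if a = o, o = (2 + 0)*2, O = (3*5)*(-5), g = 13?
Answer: -62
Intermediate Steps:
O = -75 (O = 15*(-5) = -75)
o = 4 (o = 2*2 = 4)
a = 4
O + g*((-4 + 1) + a) = -75 + 13*((-4 + 1) + 4) = -75 + 13*(-3 + 4) = -75 + 13*1 = -75 + 13 = -62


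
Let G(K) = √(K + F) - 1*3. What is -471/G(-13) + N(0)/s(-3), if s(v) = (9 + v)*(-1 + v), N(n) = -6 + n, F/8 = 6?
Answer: -2813/52 - 471*√35/26 ≈ -161.27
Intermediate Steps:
F = 48 (F = 8*6 = 48)
G(K) = -3 + √(48 + K) (G(K) = √(K + 48) - 1*3 = √(48 + K) - 3 = -3 + √(48 + K))
s(v) = (-1 + v)*(9 + v)
-471/G(-13) + N(0)/s(-3) = -471/(-3 + √(48 - 13)) + (-6 + 0)/(-9 + (-3)² + 8*(-3)) = -471/(-3 + √35) - 6/(-9 + 9 - 24) = -471/(-3 + √35) - 6/(-24) = -471/(-3 + √35) - 6*(-1/24) = -471/(-3 + √35) + ¼ = ¼ - 471/(-3 + √35)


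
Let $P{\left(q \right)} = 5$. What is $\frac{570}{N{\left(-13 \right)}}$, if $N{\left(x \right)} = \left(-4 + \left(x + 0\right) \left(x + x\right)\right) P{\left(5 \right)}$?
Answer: $\frac{57}{167} \approx 0.34132$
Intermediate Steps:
$N{\left(x \right)} = -20 + 10 x^{2}$ ($N{\left(x \right)} = \left(-4 + \left(x + 0\right) \left(x + x\right)\right) 5 = \left(-4 + x 2 x\right) 5 = \left(-4 + 2 x^{2}\right) 5 = -20 + 10 x^{2}$)
$\frac{570}{N{\left(-13 \right)}} = \frac{570}{-20 + 10 \left(-13\right)^{2}} = \frac{570}{-20 + 10 \cdot 169} = \frac{570}{-20 + 1690} = \frac{570}{1670} = 570 \cdot \frac{1}{1670} = \frac{57}{167}$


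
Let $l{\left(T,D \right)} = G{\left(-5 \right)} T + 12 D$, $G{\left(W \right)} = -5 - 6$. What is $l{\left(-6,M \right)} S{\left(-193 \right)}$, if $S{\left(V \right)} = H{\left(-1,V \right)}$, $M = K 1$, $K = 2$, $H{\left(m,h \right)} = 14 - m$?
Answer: $1350$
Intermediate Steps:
$G{\left(W \right)} = -11$ ($G{\left(W \right)} = -5 - 6 = -11$)
$M = 2$ ($M = 2 \cdot 1 = 2$)
$S{\left(V \right)} = 15$ ($S{\left(V \right)} = 14 - -1 = 14 + 1 = 15$)
$l{\left(T,D \right)} = - 11 T + 12 D$
$l{\left(-6,M \right)} S{\left(-193 \right)} = \left(\left(-11\right) \left(-6\right) + 12 \cdot 2\right) 15 = \left(66 + 24\right) 15 = 90 \cdot 15 = 1350$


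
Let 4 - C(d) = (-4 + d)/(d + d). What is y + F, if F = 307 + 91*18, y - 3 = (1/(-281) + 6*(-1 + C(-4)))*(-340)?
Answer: -598752/281 ≈ -2130.8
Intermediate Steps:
C(d) = 4 - (-4 + d)/(2*d) (C(d) = 4 - (-4 + d)/(d + d) = 4 - (-4 + d)/(2*d))
y = -1145297/281 (y = 3 + (1/(-281) + 6*(-1 + (7/2 + 2/(-4))))*(-340) = 3 + (-1/281 + 6*(-1 + (7/2 + 2*(-1/4))))*(-340) = 3 + (-1/281 + 6*(-1 + (7/2 - 1/2)))*(-340) = 3 + (-1/281 + 6*(-1 + 3))*(-340) = 3 + (-1/281 + 6*2)*(-340) = 3 + (-1/281 + 12)*(-340) = 3 + (3371/281)*(-340) = 3 - 1146140/281 = -1145297/281 ≈ -4075.8)
F = 1945 (F = 307 + 1638 = 1945)
y + F = -1145297/281 + 1945 = -598752/281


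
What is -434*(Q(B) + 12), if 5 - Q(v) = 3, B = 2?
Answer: -6076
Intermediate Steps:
Q(v) = 2 (Q(v) = 5 - 1*3 = 5 - 3 = 2)
-434*(Q(B) + 12) = -434*(2 + 12) = -434*14 = -31*196 = -6076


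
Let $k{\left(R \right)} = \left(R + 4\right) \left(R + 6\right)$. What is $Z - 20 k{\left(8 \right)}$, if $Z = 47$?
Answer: $-3313$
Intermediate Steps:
$k{\left(R \right)} = \left(4 + R\right) \left(6 + R\right)$
$Z - 20 k{\left(8 \right)} = 47 - 20 \left(24 + 8^{2} + 10 \cdot 8\right) = 47 - 20 \left(24 + 64 + 80\right) = 47 - 3360 = -3313$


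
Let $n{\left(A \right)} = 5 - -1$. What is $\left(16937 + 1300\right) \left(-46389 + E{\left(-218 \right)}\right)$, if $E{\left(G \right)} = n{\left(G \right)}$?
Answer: $-845886771$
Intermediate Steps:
$n{\left(A \right)} = 6$ ($n{\left(A \right)} = 5 + 1 = 6$)
$E{\left(G \right)} = 6$
$\left(16937 + 1300\right) \left(-46389 + E{\left(-218 \right)}\right) = \left(16937 + 1300\right) \left(-46389 + 6\right) = 18237 \left(-46383\right) = -845886771$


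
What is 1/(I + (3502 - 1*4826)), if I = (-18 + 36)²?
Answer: -1/1000 ≈ -0.0010000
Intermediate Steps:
I = 324 (I = 18² = 324)
1/(I + (3502 - 1*4826)) = 1/(324 + (3502 - 1*4826)) = 1/(324 + (3502 - 4826)) = 1/(324 - 1324) = 1/(-1000) = -1/1000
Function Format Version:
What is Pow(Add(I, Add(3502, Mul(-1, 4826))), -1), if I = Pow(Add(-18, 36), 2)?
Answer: Rational(-1, 1000) ≈ -0.0010000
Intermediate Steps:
I = 324 (I = Pow(18, 2) = 324)
Pow(Add(I, Add(3502, Mul(-1, 4826))), -1) = Pow(Add(324, Add(3502, Mul(-1, 4826))), -1) = Pow(Add(324, Add(3502, -4826)), -1) = Pow(Add(324, -1324), -1) = Pow(-1000, -1) = Rational(-1, 1000)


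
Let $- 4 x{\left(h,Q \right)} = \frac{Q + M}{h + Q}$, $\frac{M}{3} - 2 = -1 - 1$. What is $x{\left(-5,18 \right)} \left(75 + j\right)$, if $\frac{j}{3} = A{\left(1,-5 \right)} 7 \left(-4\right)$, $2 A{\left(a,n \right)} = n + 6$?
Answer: $- \frac{297}{26} \approx -11.423$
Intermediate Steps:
$M = 0$ ($M = 6 + 3 \left(-1 - 1\right) = 6 + 3 \left(-2\right) = 6 - 6 = 0$)
$x{\left(h,Q \right)} = - \frac{Q}{4 \left(Q + h\right)}$ ($x{\left(h,Q \right)} = - \frac{\left(Q + 0\right) \frac{1}{h + Q}}{4} = - \frac{Q \frac{1}{Q + h}}{4} = - \frac{Q}{4 \left(Q + h\right)}$)
$A{\left(a,n \right)} = 3 + \frac{n}{2}$ ($A{\left(a,n \right)} = \frac{n + 6}{2} = \frac{6 + n}{2} = 3 + \frac{n}{2}$)
$j = -42$ ($j = 3 \left(3 + \frac{1}{2} \left(-5\right)\right) 7 \left(-4\right) = 3 \left(3 - \frac{5}{2}\right) 7 \left(-4\right) = 3 \cdot \frac{1}{2} \cdot 7 \left(-4\right) = 3 \cdot \frac{7}{2} \left(-4\right) = 3 \left(-14\right) = -42$)
$x{\left(-5,18 \right)} \left(75 + j\right) = \left(-1\right) 18 \frac{1}{4 \cdot 18 + 4 \left(-5\right)} \left(75 - 42\right) = \left(-1\right) 18 \frac{1}{72 - 20} \cdot 33 = \left(-1\right) 18 \cdot \frac{1}{52} \cdot 33 = \left(- \frac{9}{26}\right) 33 = - \frac{297}{26}$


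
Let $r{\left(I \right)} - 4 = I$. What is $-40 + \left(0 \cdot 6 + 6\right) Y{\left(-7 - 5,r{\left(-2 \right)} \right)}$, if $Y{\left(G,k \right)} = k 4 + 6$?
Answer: $44$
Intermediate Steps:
$r{\left(I \right)} = 4 + I$
$Y{\left(G,k \right)} = 6 + 4 k$ ($Y{\left(G,k \right)} = 4 k + 6 = 6 + 4 k$)
$-40 + \left(0 \cdot 6 + 6\right) Y{\left(-7 - 5,r{\left(-2 \right)} \right)} = -40 + \left(0 \cdot 6 + 6\right) \left(6 + 4 \left(4 - 2\right)\right) = -40 + \left(0 + 6\right) \left(6 + 4 \cdot 2\right) = -40 + 6 \left(6 + 8\right) = -40 + 6 \cdot 14 = -40 + 84 = 44$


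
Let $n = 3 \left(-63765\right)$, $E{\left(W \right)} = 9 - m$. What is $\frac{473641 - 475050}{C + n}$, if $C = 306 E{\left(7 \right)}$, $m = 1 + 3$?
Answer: $\frac{1409}{189765} \approx 0.007425$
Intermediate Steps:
$m = 4$
$E{\left(W \right)} = 5$ ($E{\left(W \right)} = 9 - 4 = 5$)
$n = -191295$
$C = 1530$ ($C = 306 \cdot 5 = 1530$)
$\frac{473641 - 475050}{C + n} = \frac{473641 - 475050}{1530 - 191295} = - \frac{1409}{-189765} = \left(-1409\right) \left(- \frac{1}{189765}\right) = \frac{1409}{189765}$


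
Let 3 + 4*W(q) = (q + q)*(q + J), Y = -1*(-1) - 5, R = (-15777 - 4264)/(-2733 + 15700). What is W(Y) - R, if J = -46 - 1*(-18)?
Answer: 3360815/51868 ≈ 64.796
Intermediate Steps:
R = -20041/12967 ≈ -1.5455
Y = -4 (Y = 1 - 5 = -4)
J = -28 (J = -46 + 18 = -28)
W(q) = -¾ + q*(-28 + q)/2 (W(q) = -¾ + ((q + q)*(q - 28))/4 = -¾ + ((2*q)*(-28 + q))/4 = -¾ + (2*q*(-28 + q))/4 = -¾ + q*(-28 + q)/2)
W(Y) - R = (-¾ + (½)*(-4)² - 14*(-4)) - 1*(-20041/12967) = (-¾ + (½)*16 + 56) + 20041/12967 = (-¾ + 8 + 56) + 20041/12967 = 253/4 + 20041/12967 = 3360815/51868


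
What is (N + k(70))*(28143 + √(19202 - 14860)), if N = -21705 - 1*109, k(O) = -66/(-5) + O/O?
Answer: -3067558857/5 - 108999*√4342/5 ≈ -6.1495e+8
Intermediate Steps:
k(O) = 71/5 (k(O) = -66*(-⅕) + 1 = 66/5 + 1 = 71/5)
N = -21814 (N = -21705 - 109 = -21814)
(N + k(70))*(28143 + √(19202 - 14860)) = (-21814 + 71/5)*(28143 + √(19202 - 14860)) = -108999*(28143 + √4342)/5 = -3067558857/5 - 108999*√4342/5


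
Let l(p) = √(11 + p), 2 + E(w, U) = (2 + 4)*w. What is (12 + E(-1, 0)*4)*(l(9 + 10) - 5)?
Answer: 100 - 20*√30 ≈ -9.5445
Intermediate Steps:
E(w, U) = -2 + 6*w (E(w, U) = -2 + (2 + 4)*w = -2 + 6*w)
(12 + E(-1, 0)*4)*(l(9 + 10) - 5) = (12 + (-2 + 6*(-1))*4)*(√(11 + (9 + 10)) - 5) = (12 + (-2 - 6)*4)*(√(11 + 19) - 5) = (12 - 8*4)*(√30 - 5) = (12 - 32)*(-5 + √30) = -20*(-5 + √30) = 100 - 20*√30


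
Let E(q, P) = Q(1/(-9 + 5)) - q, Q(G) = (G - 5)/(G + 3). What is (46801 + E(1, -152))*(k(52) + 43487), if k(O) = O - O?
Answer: 22386194373/11 ≈ 2.0351e+9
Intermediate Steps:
Q(G) = (-5 + G)/(3 + G)
E(q, P) = -21/11 - q (E(q, P) = (-5 + 1/(-9 + 5))/(3 + 1/(-9 + 5)) - q = (-5 + 1/(-4))/(3 + 1/(-4)) - q = (-5 - ¼)/(3 - ¼) - q = -21/4/(11/4) - q = (4/11)*(-21/4) - q = -21/11 - q)
k(O) = 0
(46801 + E(1, -152))*(k(52) + 43487) = (46801 + (-21/11 - 1*1))*(0 + 43487) = (46801 + (-21/11 - 1))*43487 = (46801 - 32/11)*43487 = (514779/11)*43487 = 22386194373/11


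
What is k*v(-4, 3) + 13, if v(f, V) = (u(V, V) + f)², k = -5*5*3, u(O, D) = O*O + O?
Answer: -4787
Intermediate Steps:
u(O, D) = O + O² (u(O, D) = O² + O = O + O²)
k = -75 (k = -25*3 = -75)
v(f, V) = (f + V*(1 + V))² (v(f, V) = (V*(1 + V) + f)² = (f + V*(1 + V))²)
k*v(-4, 3) + 13 = -75*(-4 + 3*(1 + 3))² + 13 = -75*(-4 + 3*4)² + 13 = -75*(-4 + 12)² + 13 = -75*8² + 13 = -75*64 + 13 = -4800 + 13 = -4787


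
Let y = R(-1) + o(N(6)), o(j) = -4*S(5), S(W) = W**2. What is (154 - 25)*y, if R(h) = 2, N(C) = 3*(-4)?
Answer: -12642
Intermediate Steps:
N(C) = -12
o(j) = -100 (o(j) = -4*5**2 = -4*25 = -100)
y = -98 (y = 2 - 100 = -98)
(154 - 25)*y = (154 - 25)*(-98) = 129*(-98) = -12642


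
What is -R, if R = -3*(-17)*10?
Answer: -510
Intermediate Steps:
R = 510 (R = 51*10 = 510)
-R = -1*510 = -510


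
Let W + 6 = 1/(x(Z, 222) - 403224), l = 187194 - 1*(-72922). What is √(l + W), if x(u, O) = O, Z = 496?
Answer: √4693847143106382/134334 ≈ 510.01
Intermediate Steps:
l = 260116 (l = 187194 + 72922 = 260116)
W = -2418013/403002 (W = -6 + 1/(222 - 403224) = -6 + 1/(-403002) = -6 - 1/403002 = -2418013/403002 ≈ -6.0000)
√(l + W) = √(260116 - 2418013/403002) = √(104824850219/403002) = √4693847143106382/134334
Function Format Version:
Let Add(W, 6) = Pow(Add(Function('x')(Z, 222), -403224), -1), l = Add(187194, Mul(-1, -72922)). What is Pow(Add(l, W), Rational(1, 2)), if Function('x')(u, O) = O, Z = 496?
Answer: Mul(Rational(1, 134334), Pow(4693847143106382, Rational(1, 2))) ≈ 510.01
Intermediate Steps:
l = 260116 (l = Add(187194, 72922) = 260116)
W = Rational(-2418013, 403002) (W = Add(-6, Pow(Add(222, -403224), -1)) = Add(-6, Pow(-403002, -1)) = Add(-6, Rational(-1, 403002)) = Rational(-2418013, 403002) ≈ -6.0000)
Pow(Add(l, W), Rational(1, 2)) = Pow(Add(260116, Rational(-2418013, 403002)), Rational(1, 2)) = Pow(Rational(104824850219, 403002), Rational(1, 2)) = Mul(Rational(1, 134334), Pow(4693847143106382, Rational(1, 2)))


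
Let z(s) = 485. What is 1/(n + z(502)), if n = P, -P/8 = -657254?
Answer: 1/5258517 ≈ 1.9017e-7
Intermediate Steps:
P = 5258032 (P = -8*(-657254) = 5258032)
n = 5258032
1/(n + z(502)) = 1/(5258032 + 485) = 1/5258517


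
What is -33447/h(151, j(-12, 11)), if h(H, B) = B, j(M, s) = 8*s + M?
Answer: -33447/76 ≈ -440.09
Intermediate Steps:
j(M, s) = M + 8*s
-33447/h(151, j(-12, 11)) = -33447/(-12 + 8*11) = -33447/(-12 + 88) = -33447/76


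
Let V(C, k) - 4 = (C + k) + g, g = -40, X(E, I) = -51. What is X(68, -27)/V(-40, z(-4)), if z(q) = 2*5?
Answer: 17/22 ≈ 0.77273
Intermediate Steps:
z(q) = 10
V(C, k) = -36 + C + k (V(C, k) = 4 + ((C + k) - 40) = 4 + (-40 + C + k) = -36 + C + k)
X(68, -27)/V(-40, z(-4)) = -51/(-36 - 40 + 10) = -51/(-66) = -51*(-1/66) = 17/22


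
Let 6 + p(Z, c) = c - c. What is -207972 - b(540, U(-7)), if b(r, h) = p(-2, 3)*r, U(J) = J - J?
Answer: -204732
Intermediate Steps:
U(J) = 0
p(Z, c) = -6 (p(Z, c) = -6 + (c - c) = -6 + 0 = -6)
b(r, h) = -6*r
-207972 - b(540, U(-7)) = -207972 - (-6)*540 = -207972 - 1*(-3240) = -207972 + 3240 = -204732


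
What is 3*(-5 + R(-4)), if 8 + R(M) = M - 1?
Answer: -54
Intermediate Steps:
R(M) = -9 + M (R(M) = -8 + (M - 1) = -8 + (-1 + M) = -9 + M)
3*(-5 + R(-4)) = 3*(-5 + (-9 - 4)) = 3*(-5 - 13) = 3*(-18) = -54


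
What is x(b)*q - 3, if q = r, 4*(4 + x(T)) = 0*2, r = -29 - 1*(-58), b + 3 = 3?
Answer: -119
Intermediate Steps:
b = 0 (b = -3 + 3 = 0)
r = 29 (r = -29 + 58 = 29)
x(T) = -4 (x(T) = -4 + (0*2)/4 = -4 + (1/4)*0 = -4 + 0 = -4)
q = 29
x(b)*q - 3 = -4*29 - 3 = -116 - 3 = -119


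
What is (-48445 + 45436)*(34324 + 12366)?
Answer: -140490210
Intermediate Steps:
(-48445 + 45436)*(34324 + 12366) = -3009*46690 = -140490210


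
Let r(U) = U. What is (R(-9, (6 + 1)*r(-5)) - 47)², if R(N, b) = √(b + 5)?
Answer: (47 - I*√30)² ≈ 2179.0 - 514.86*I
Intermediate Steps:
R(N, b) = √(5 + b)
(R(-9, (6 + 1)*r(-5)) - 47)² = (√(5 + (6 + 1)*(-5)) - 47)² = (√(5 + 7*(-5)) - 47)² = (√(5 - 35) - 47)² = (√(-30) - 47)² = (I*√30 - 47)² = (-47 + I*√30)²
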